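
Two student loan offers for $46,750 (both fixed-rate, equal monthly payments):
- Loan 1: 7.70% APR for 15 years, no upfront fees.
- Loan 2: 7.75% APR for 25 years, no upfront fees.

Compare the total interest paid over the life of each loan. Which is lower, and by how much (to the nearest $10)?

Loan 1: at 7.70% the monthly rate is 0.0064167, so the payment is 46,750 × 0.0064167 / (1 − 1.0064167^−180) = $438.71.
Total interest on Loan 1 = 180 × $438.71 − $46,750 = $32,217.80.
Loan 2: monthly rate = 7.75%/12 = 0.0064583; payment = 46,750 × 0.0064583 / (1 − (1+0.0064583)^−300) = $353.12.
Total interest on Loan 2 = 300 × $353.12 − $46,750 = $59,186.00.
Loan 1 is lower by $26,968.20.

Loan 1 by $26,970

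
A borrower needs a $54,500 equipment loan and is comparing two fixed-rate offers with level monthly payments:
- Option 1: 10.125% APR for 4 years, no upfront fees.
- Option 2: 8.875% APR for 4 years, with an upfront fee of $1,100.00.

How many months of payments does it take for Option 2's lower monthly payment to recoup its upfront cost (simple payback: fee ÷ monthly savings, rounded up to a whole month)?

34 months

Option 1: monthly rate = 10.125%/12 = 0.0084375; payment = 54,500 × 0.0084375 / (1 − (1+0.0084375)^−48) = $1,385.53.
Option 2: monthly rate = 8.875%/12 = 0.0073958; payment = 54,500 × 0.0073958 / (1 − (1+0.0073958)^−48) = $1,353.00.
Monthly savings = $1,385.53 − $1,353.00 = $32.53.
Break-even = $1,100.00 / $32.53 = 33.81 → 34 months.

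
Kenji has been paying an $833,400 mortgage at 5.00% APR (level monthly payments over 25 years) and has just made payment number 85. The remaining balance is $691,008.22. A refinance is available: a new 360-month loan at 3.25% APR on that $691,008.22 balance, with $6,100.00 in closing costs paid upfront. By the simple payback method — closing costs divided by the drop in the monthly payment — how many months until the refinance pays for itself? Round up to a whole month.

Current payment = 833,400 × 5%/12 / (1 − (1+0.0041667)^−300) = $4,871.97.
Refinanced payment = 691,008.22 × 0.0027083 / (1 − (1+0.0027083)^−360) = $3,007.31.
Monthly savings = $4,871.97 − $3,007.31 = $1,864.66.
Break-even = $6,100.00 / $1,864.66 = 3.27 → 4 months.

4 months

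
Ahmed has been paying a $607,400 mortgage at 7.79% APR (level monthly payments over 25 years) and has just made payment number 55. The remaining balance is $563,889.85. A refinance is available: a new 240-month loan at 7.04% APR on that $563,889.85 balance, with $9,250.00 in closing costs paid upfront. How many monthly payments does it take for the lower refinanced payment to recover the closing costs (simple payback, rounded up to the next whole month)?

Current payment = 607,400 × 7.79%/12 / (1 − (1+0.0064917)^−300) = $4,603.83.
Refinanced payment = 563,889.85 × 0.0058667 / (1 − (1+0.0058667)^−240) = $4,385.38.
Monthly savings = $4,603.83 − $4,385.38 = $218.45.
Break-even = $9,250.00 / $218.45 = 42.34 → 43 months.

43 months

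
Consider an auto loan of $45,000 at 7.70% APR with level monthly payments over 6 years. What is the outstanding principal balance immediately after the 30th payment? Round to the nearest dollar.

$28,726

With monthly rate i = 7.7%/12 = 0.0064167, the balance after k of n payments is P · [(1+i)^n − (1+i)^k] / [(1+i)^n − 1].
(1+0.0064167)^72 = 1.58490435 and (1+0.0064167)^30 = 1.21153121, so the balance is 45,000 × (1.58490435 − 1.21153121) / (1.58490435 − 1) = $28,725.71.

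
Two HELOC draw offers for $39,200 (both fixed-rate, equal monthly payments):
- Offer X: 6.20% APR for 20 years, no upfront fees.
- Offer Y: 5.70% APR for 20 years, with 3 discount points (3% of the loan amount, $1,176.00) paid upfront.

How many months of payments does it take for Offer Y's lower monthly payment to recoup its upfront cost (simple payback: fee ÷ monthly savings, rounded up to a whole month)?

105 months

Offer X: at 6.20% the monthly rate is 0.0051667, so the payment is 39,200 × 0.0051667 / (1 − 1.0051667^−240) = $285.38.
Offer Y: monthly rate = 5.7%/12 = 0.0047500; payment = 39,200 × 0.0047500 / (1 − (1+0.0047500)^−240) = $274.10.
Monthly savings = $285.38 − $274.10 = $11.28.
Break-even = $1,176.00 / $11.28 = 104.26 → 105 months.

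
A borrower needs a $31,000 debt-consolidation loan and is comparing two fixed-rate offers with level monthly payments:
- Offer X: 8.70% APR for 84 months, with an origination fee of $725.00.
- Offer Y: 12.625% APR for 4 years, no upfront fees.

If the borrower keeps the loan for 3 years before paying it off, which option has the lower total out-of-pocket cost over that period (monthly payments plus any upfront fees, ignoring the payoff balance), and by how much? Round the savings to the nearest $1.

Offer X by $11,221

Offer X: at 8.70% the monthly rate is 0.0072500, so the payment is 31,000 × 0.0072500 / (1 − 1.0072500^−84) = $494.05.
Offer Y: monthly rate = 12.625%/12 = 0.0105208; payment = 31,000 × 0.0105208 / (1 − (1+0.0105208)^−48) = $825.89.
Over 36 months: Offer X costs 36 × $494.05 + $725.00 = $18,510.80; Offer Y costs 36 × $825.89 = $29,732.04.
Offer X is cheaper by $29,732.04 − $18,510.80 = $11,221.24.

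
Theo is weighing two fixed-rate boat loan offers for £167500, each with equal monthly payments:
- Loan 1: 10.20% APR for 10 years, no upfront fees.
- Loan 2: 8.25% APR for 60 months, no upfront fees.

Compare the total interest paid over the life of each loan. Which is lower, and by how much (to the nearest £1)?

Loan 2 by £62,872

Loan 1: at 10.20% the monthly rate is 0.0085000, so the payment is 167,500 × 0.0085000 / (1 − 1.0085000^−120) = £2,232.12.
Total interest on Loan 1 = 120 × £2,232.12 − £167,500 = £100,354.40.
Loan 2: monthly rate = 8.25%/12 = 0.0068750; payment = 167,500 × 0.0068750 / (1 − (1+0.0068750)^−60) = £3,416.37.
Total interest on Loan 2 = 60 × £3,416.37 − £167,500 = £37,482.20.
Loan 2 is lower by £62,872.20.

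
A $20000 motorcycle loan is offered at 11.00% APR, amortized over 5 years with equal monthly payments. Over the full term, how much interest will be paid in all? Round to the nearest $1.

$6,091

Monthly rate = 11%/12 = 0.0091667; payment = 20,000 × 0.0091667 / (1 − (1+0.0091667)^−60) = $434.85.
Total paid = 60 × $434.85 = $26,091.00; interest = $26,091.00 − $20,000 = $6,091.00.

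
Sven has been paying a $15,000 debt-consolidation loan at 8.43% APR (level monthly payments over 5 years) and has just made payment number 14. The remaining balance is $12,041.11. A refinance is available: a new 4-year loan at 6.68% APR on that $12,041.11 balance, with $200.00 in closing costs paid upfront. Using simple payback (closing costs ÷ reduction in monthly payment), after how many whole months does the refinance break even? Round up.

Current payment = 15,000 × 8.43%/12 / (1 − (1+0.0070250)^−60) = $307.24.
Refinanced payment = 12,041.11 × 0.0055667 / (1 − (1+0.0055667)^−48) = $286.56.
Monthly savings = $307.24 − $286.56 = $20.68.
Break-even = $200.00 / $20.68 = 9.67 → 10 months.

10 months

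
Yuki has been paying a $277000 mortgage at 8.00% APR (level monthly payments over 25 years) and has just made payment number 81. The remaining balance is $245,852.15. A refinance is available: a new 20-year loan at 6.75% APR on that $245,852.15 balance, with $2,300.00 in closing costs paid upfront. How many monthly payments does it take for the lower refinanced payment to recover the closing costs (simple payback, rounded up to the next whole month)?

Current payment = 277,000 × 8%/12 / (1 − (1+0.0066667)^−300) = $2,137.93.
Refinanced payment = 245,852.15 × 0.0056250 / (1 − (1+0.0056250)^−240) = $1,869.37.
Monthly savings = $2,137.93 − $1,869.37 = $268.56.
Break-even = $2,300.00 / $268.56 = 8.56 → 9 months.

9 months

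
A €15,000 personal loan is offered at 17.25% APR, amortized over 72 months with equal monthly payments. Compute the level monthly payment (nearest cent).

Monthly rate = 17.25%/12 = 0.0143750; payment = 15,000 × 0.0143750 / (1 − (1+0.0143750)^−72) = €335.79.

€335.79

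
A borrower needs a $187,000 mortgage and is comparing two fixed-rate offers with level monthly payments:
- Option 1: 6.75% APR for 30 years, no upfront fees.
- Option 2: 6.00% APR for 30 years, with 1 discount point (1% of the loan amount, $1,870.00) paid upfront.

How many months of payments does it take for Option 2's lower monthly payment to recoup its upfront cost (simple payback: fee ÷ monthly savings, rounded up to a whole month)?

Option 1: at 6.75% the monthly rate is 0.0056250, so the payment is 187,000 × 0.0056250 / (1 − 1.0056250^−360) = $1,212.88.
Option 2: monthly rate = 6%/12 = 0.0050000; payment = 187,000 × 0.0050000 / (1 − (1+0.0050000)^−360) = $1,121.16.
Monthly savings = $1,212.88 − $1,121.16 = $91.72.
Break-even = $1,870.00 / $91.72 = 20.39 → 21 months.

21 months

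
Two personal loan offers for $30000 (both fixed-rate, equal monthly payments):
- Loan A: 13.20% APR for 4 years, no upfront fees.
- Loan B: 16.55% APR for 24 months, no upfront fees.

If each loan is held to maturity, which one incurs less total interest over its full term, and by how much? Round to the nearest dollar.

Loan A: monthly rate = 13.2%/12 = 0.0110000; payment = 30,000 × 0.0110000 / (1 − (1+0.0110000)^−48) = $807.81.
Total interest on Loan A = 48 × $807.81 − $30,000 = $8,774.88.
Loan B: at 16.55% the monthly rate is 0.0137917, so the payment is 30,000 × 0.0137917 / (1 − 1.0137917^−24) = $1,476.79.
Total interest on Loan B = 24 × $1,476.79 − $30,000 = $5,442.96.
Loan B is lower by $3,331.92.

Loan B by $3,332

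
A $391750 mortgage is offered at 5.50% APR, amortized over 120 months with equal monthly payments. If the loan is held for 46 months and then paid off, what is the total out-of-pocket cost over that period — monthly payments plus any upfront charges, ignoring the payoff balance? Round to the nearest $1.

$195,570

Monthly rate = 5.5%/12 = 0.0045833; payment = 391,750 × 0.0045833 / (1 − (1+0.0045833)^−120) = $4,251.52.
Total outlay = 46 × $4,251.52 = $195,569.92.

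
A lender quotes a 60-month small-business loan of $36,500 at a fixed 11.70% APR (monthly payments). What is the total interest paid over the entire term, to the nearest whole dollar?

At 11.70% the monthly rate is 0.0097500, so the payment is 36,500 × 0.0097500 / (1 − 1.0097500^−60) = $806.40.
Total paid = 60 × $806.40 = $48,384.00; interest = $48,384.00 − $36,500 = $11,884.00.

$11,884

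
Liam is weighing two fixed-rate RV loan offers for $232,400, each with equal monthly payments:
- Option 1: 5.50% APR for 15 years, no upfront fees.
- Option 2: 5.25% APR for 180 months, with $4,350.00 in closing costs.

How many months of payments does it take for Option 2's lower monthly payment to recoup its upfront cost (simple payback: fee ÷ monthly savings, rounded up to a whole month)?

142 months

Option 1: at 5.50% the monthly rate is 0.0045833, so the payment is 232,400 × 0.0045833 / (1 − 1.0045833^−180) = $1,898.90.
Option 2: at 5.25% the monthly rate is 0.0043750, so the payment is 232,400 × 0.0043750 / (1 − 1.0043750^−180) = $1,868.21.
Monthly savings = $1,898.90 − $1,868.21 = $30.69.
Break-even = $4,350.00 / $30.69 = 141.74 → 142 months.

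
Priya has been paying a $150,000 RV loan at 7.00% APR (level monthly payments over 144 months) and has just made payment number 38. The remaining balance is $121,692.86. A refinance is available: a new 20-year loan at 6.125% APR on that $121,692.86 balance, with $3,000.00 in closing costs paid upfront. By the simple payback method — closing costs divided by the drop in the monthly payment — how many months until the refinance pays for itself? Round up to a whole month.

Current payment = 150,000 × 7%/12 / (1 − (1+0.0058333)^−144) = $1,542.57.
Refinanced payment = 121,692.86 × 0.0051042 / (1 − (1+0.0051042)^−240) = $880.64.
Monthly savings = $1,542.57 − $880.64 = $661.93.
Break-even = $3,000.00 / $661.93 = 4.53 → 5 months.

5 months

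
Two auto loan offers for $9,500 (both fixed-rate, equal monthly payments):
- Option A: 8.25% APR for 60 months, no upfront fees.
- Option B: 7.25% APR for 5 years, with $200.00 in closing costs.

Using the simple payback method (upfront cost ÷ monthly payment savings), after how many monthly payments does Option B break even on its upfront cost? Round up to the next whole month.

45 months

Option A: monthly rate = 8.25%/12 = 0.0068750; payment = 9,500 × 0.0068750 / (1 − (1+0.0068750)^−60) = $193.76.
Option B: monthly rate = 7.25%/12 = 0.0060417; payment = 9,500 × 0.0060417 / (1 − (1+0.0060417)^−60) = $189.23.
Monthly savings = $193.76 − $189.23 = $4.53.
Break-even = $200.00 / $4.53 = 44.15 → 45 months.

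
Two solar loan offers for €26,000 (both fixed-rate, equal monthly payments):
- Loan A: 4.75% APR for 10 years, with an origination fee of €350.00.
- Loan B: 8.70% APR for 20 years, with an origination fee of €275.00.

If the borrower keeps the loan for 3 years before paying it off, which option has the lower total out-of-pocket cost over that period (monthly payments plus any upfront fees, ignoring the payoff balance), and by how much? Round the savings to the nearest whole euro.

Loan A: monthly rate = 4.75%/12 = 0.0039583; payment = 26,000 × 0.0039583 / (1 − (1+0.0039583)^−120) = €272.60.
Loan B: at 8.70% the monthly rate is 0.0072500, so the payment is 26,000 × 0.0072500 / (1 − 1.0072500^−240) = €228.94.
Over 36 months: Loan A costs 36 × €272.60 + €350.00 = €10,163.60; Loan B costs 36 × €228.94 + €275.00 = €8,516.84.
Loan B is cheaper by €10,163.60 − €8,516.84 = €1,646.76.

Loan B by €1,647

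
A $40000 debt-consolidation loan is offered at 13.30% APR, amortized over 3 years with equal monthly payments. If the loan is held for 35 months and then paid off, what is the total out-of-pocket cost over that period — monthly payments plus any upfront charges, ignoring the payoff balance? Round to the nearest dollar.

$47,374

Monthly rate = 13.3%/12 = 0.0110833; payment = 40,000 × 0.0110833 / (1 − (1+0.0110833)^−36) = $1,353.55.
Total outlay = 35 × $1,353.55 = $47,374.25.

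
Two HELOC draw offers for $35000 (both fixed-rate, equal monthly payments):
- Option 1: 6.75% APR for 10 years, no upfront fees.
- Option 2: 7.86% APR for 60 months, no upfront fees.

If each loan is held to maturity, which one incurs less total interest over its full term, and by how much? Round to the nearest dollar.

Option 1: monthly rate = 6.75%/12 = 0.0056250; payment = 35,000 × 0.0056250 / (1 − (1+0.0056250)^−120) = $401.88.
Total interest on Option 1 = 120 × $401.88 − $35,000 = $13,225.60.
Option 2: at 7.86% the monthly rate is 0.0065500, so the payment is 35,000 × 0.0065500 / (1 − 1.0065500^−60) = $707.33.
Total interest on Option 2 = 60 × $707.33 − $35,000 = $7,439.80.
Option 2 is lower by $5,785.80.

Option 2 by $5,786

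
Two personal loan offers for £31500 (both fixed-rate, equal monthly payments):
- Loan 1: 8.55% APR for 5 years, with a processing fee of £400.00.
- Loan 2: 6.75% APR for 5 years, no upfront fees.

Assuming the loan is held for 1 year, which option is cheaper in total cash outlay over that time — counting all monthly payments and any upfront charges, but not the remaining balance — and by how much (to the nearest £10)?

Loan 1: monthly rate = 8.55%/12 = 0.0071250; payment = 31,500 × 0.0071250 / (1 − (1+0.0071250)^−60) = £647.03.
Loan 2: monthly rate = 6.75%/12 = 0.0056250; payment = 31,500 × 0.0056250 / (1 − (1+0.0056250)^−60) = £620.03.
Over 12 months: Loan 1 costs 12 × £647.03 + £400.00 = £8,164.36; Loan 2 costs 12 × £620.03 = £7,440.36.
Loan 2 is cheaper by £8,164.36 − £7,440.36 = £724.00.

Loan 2 by £720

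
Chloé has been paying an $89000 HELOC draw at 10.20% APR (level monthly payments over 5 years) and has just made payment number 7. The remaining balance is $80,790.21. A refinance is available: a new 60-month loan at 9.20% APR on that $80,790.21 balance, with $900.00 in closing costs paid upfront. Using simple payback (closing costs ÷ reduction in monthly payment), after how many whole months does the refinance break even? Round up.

5 months

Current payment = 89,000 × 10.2%/12 / (1 − (1+0.0085000)^−60) = $1,899.76.
Refinanced payment = 80,790.21 × 0.0076667 / (1 − (1+0.0076667)^−60) = $1,684.92.
Monthly savings = $1,899.76 − $1,684.92 = $214.84.
Break-even = $900.00 / $214.84 = 4.19 → 5 months.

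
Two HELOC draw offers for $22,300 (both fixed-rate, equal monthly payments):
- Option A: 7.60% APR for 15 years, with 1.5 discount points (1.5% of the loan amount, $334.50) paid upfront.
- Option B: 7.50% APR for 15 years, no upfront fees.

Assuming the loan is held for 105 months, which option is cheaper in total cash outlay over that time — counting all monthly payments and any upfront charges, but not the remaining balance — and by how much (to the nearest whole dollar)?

Option A: monthly rate = 7.6%/12 = 0.0063333; payment = 22,300 × 0.0063333 / (1 − (1+0.0063333)^−180) = $207.99.
Option B: at 7.50% the monthly rate is 0.0062500, so the payment is 22,300 × 0.0062500 / (1 − 1.0062500^−180) = $206.72.
Over 105 months: Option A costs 105 × $207.99 + $334.50 = $22,173.45; Option B costs 105 × $206.72 = $21,705.60.
Option B is cheaper by $22,173.45 − $21,705.60 = $467.85.

Option B by $468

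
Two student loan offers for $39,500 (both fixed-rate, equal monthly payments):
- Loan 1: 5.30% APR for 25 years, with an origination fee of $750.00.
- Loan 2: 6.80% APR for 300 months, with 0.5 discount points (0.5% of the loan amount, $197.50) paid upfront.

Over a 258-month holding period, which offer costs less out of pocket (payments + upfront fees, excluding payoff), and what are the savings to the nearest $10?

Loan 1 by $8,810

Loan 1: monthly rate = 5.3%/12 = 0.0044167; payment = 39,500 × 0.0044167 / (1 − (1+0.0044167)^−300) = $237.87.
Loan 2: at 6.80% the monthly rate is 0.0056667, so the payment is 39,500 × 0.0056667 / (1 − 1.0056667^−300) = $274.16.
Over 258 months: Loan 1 costs 258 × $237.87 + $750.00 = $62,120.46; Loan 2 costs 258 × $274.16 + $197.50 = $70,930.78.
Loan 1 is cheaper by $70,930.78 − $62,120.46 = $8,810.32.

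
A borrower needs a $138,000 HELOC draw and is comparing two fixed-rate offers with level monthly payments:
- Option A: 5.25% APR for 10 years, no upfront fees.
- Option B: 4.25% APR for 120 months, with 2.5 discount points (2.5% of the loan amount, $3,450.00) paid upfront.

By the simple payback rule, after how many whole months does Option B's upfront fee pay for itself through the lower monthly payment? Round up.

Option A: monthly rate = 5.25%/12 = 0.0043750; payment = 138,000 × 0.0043750 / (1 − (1+0.0043750)^−120) = $1,480.63.
Option B: monthly rate = 4.25%/12 = 0.0035417; payment = 138,000 × 0.0035417 / (1 − (1+0.0035417)^−120) = $1,413.64.
Monthly savings = $1,480.63 − $1,413.64 = $66.99.
Break-even = $3,450.00 / $66.99 = 51.50 → 52 months.

52 months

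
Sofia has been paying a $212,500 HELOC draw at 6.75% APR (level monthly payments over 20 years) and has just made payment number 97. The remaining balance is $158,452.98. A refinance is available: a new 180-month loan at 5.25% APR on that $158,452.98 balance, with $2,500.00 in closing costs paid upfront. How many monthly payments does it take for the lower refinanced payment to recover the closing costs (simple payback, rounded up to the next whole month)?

Current payment = 212,500 × 6.75%/12 / (1 − (1+0.0056250)^−240) = $1,615.77.
Refinanced payment = 158,452.98 × 0.0043750 / (1 − (1+0.0043750)^−180) = $1,273.77.
Monthly savings = $1,615.77 − $1,273.77 = $342.00.
Break-even = $2,500.00 / $342.00 = 7.31 → 8 months.

8 months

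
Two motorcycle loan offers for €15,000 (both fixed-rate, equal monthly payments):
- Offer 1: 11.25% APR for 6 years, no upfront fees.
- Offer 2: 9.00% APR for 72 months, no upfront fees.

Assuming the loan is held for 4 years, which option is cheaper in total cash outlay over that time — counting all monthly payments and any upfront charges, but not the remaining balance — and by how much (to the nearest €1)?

Offer 1: at 11.25% the monthly rate is 0.0093750, so the payment is 15,000 × 0.0093750 / (1 − 1.0093750^−72) = €287.44.
Offer 2: monthly rate = 9%/12 = 0.0075000; payment = 15,000 × 0.0075000 / (1 − (1+0.0075000)^−72) = €270.38.
Over 48 months: Offer 1 costs 48 × €287.44 = €13,797.12; Offer 2 costs 48 × €270.38 = €12,978.24.
Offer 2 is cheaper by €13,797.12 − €12,978.24 = €818.88.

Offer 2 by €819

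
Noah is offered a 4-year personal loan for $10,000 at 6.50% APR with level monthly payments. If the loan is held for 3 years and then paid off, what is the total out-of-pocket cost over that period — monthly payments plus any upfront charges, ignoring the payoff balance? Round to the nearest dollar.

At 6.50% the monthly rate is 0.0054167, so the payment is 10,000 × 0.0054167 / (1 − 1.0054167^−48) = $237.15.
Total outlay = 36 × $237.15 = $8,537.40.

$8,537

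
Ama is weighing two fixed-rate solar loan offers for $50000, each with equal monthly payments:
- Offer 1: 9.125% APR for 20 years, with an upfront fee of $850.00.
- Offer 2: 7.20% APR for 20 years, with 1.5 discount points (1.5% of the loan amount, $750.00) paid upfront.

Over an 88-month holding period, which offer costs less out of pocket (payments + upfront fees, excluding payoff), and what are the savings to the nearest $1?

Offer 2 by $5,399

Offer 1: at 9.125% the monthly rate is 0.0076042, so the payment is 50,000 × 0.0076042 / (1 − 1.0076042^−240) = $453.89.
Offer 2: at 7.20% the monthly rate is 0.0060000, so the payment is 50,000 × 0.0060000 / (1 − 1.0060000^−240) = $393.67.
Over 88 months: Offer 1 costs 88 × $453.89 + $850.00 = $40,792.32; Offer 2 costs 88 × $393.67 + $750.00 = $35,392.96.
Offer 2 is cheaper by $40,792.32 − $35,392.96 = $5,399.36.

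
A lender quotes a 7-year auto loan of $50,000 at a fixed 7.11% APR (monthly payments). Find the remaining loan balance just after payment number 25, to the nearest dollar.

With monthly rate i = 7.11%/12 = 0.0059250, the balance after k of n payments is P · [(1+i)^n − (1+i)^k] / [(1+i)^n − 1].
(1+0.0059250)^84 = 1.64251953 and (1+0.0059250)^25 = 1.15915108, so the balance is 50,000 × (1.64251953 − 1.15915108) / (1.64251953 − 1) = $37,615.08.

$37,615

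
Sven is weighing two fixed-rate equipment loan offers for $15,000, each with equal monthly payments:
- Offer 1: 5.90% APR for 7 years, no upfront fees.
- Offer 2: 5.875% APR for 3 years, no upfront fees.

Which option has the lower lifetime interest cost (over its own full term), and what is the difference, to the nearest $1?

Offer 1: monthly rate = 5.9%/12 = 0.0049167; payment = 15,000 × 0.0049167 / (1 − (1+0.0049167)^−84) = $218.41.
Total interest on Offer 1 = 84 × $218.41 − $15,000 = $3,346.44.
Offer 2: monthly rate = 5.875%/12 = 0.0048958; payment = 15,000 × 0.0048958 / (1 − (1+0.0048958)^−36) = $455.48.
Total interest on Offer 2 = 36 × $455.48 − $15,000 = $1,397.28.
Offer 2 is lower by $1,949.16.

Offer 2 by $1,949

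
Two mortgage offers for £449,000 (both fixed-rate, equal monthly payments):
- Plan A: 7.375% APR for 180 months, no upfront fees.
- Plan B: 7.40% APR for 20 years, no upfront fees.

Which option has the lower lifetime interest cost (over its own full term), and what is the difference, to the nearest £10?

Plan A by £118,050

Plan A: monthly rate = 7.375%/12 = 0.0061458; payment = 449,000 × 0.0061458 / (1 − (1+0.0061458)^−180) = £4,130.46.
Total interest on Plan A = 180 × £4,130.46 − £449,000 = £294,482.80.
Plan B: monthly rate = 7.4%/12 = 0.0061667; payment = 449,000 × 0.0061667 / (1 − (1+0.0061667)^−240) = £3,589.71.
Total interest on Plan B = 240 × £3,589.71 − £449,000 = £412,530.40.
Plan A is lower by £118,047.60.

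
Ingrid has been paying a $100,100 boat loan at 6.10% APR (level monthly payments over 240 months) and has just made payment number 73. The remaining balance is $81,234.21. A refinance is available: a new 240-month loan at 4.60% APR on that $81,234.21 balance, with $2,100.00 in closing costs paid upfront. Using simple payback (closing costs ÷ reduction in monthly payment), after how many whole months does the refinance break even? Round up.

Current payment = 100,100 × 6.1%/12 / (1 − (1+0.0050833)^−240) = $722.93.
Refinanced payment = 81,234.21 × 0.0038333 / (1 − (1+0.0038333)^−240) = $518.32.
Monthly savings = $722.93 − $518.32 = $204.61.
Break-even = $2,100.00 / $204.61 = 10.26 → 11 months.

11 months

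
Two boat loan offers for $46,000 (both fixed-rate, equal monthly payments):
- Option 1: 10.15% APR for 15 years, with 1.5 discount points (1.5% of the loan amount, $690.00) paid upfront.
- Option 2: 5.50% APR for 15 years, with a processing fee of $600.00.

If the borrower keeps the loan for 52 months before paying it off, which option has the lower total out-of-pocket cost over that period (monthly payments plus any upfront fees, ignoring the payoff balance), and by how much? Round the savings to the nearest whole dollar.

Option 1: monthly rate = 10.15%/12 = 0.0084583; payment = 46,000 × 0.0084583 / (1 − (1+0.0084583)^−180) = $498.55.
Option 2: at 5.50% the monthly rate is 0.0045833, so the payment is 46,000 × 0.0045833 / (1 − 1.0045833^−180) = $375.86.
Over 52 months: Option 1 costs 52 × $498.55 + $690.00 = $26,614.60; Option 2 costs 52 × $375.86 + $600.00 = $20,144.72.
Option 2 is cheaper by $26,614.60 − $20,144.72 = $6,469.88.

Option 2 by $6,470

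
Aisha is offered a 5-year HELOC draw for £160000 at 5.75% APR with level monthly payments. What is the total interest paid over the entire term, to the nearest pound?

£24,481

At 5.75% the monthly rate is 0.0047917, so the payment is 160,000 × 0.0047917 / (1 − 1.0047917^−60) = £3,074.68.
Total paid = 60 × £3,074.68 = £184,480.80; interest = £184,480.80 − £160,000 = £24,480.80.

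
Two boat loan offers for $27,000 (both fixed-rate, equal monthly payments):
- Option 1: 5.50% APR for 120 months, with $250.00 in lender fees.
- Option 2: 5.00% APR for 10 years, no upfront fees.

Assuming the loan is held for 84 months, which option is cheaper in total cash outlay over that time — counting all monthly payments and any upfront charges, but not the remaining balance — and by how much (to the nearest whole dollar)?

Option 1: at 5.50% the monthly rate is 0.0045833, so the payment is 27,000 × 0.0045833 / (1 − 1.0045833^−120) = $293.02.
Option 2: monthly rate = 5%/12 = 0.0041667; payment = 27,000 × 0.0041667 / (1 − (1+0.0041667)^−120) = $286.38.
Over 84 months: Option 1 costs 84 × $293.02 + $250.00 = $24,863.68; Option 2 costs 84 × $286.38 = $24,055.92.
Option 2 is cheaper by $24,863.68 − $24,055.92 = $807.76.

Option 2 by $808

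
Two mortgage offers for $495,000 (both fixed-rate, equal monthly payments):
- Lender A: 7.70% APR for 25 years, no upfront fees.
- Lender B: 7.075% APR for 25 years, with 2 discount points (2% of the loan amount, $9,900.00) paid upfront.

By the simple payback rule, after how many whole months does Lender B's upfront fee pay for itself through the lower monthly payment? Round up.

50 months

Lender A: monthly rate = 7.7%/12 = 0.0064167; payment = 495,000 × 0.0064167 / (1 − (1+0.0064167)^−300) = $3,722.64.
Lender B: at 7.075% the monthly rate is 0.0058958, so the payment is 495,000 × 0.0058958 / (1 − 1.0058958^−300) = $3,522.28.
Monthly savings = $3,722.64 − $3,522.28 = $200.36.
Break-even = $9,900.00 / $200.36 = 49.41 → 50 months.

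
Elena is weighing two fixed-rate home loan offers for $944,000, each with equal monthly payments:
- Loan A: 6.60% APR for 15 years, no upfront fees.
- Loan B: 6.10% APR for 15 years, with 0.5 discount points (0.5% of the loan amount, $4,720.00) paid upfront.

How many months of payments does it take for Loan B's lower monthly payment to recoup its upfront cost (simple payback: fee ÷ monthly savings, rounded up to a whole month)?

Loan A: monthly rate = 6.6%/12 = 0.0055000; payment = 944,000 × 0.0055000 / (1 − (1+0.0055000)^−180) = $8,275.24.
Loan B: at 6.10% the monthly rate is 0.0050833, so the payment is 944,000 × 0.0050833 / (1 − 1.0050833^−180) = $8,017.10.
Monthly savings = $8,275.24 − $8,017.10 = $258.14.
Break-even = $4,720.00 / $258.14 = 18.28 → 19 months.

19 months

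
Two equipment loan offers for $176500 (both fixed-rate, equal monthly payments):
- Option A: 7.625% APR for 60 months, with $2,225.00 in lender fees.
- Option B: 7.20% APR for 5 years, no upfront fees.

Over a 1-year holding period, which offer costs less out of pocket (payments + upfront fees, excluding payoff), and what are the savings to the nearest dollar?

Option A: monthly rate = 7.625%/12 = 0.0063542; payment = 176,500 × 0.0063542 / (1 − (1+0.0063542)^−60) = $3,547.19.
Option B: monthly rate = 7.2%/12 = 0.0060000; payment = 176,500 × 0.0060000 / (1 − (1+0.0060000)^−60) = $3,511.59.
Over 12 months: Option A costs 12 × $3,547.19 + $2,225.00 = $44,791.28; Option B costs 12 × $3,511.59 = $42,139.08.
Option B is cheaper by $44,791.28 − $42,139.08 = $2,652.20.

Option B by $2,652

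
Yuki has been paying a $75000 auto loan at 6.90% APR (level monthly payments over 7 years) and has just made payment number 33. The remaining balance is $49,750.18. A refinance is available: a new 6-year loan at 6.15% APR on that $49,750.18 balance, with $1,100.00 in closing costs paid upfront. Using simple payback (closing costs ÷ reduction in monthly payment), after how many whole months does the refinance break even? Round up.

Current payment = 75,000 × 6.9%/12 / (1 − (1+0.0057500)^−84) = $1,128.29.
Refinanced payment = 49,750.18 × 0.0051250 / (1 − (1+0.0051250)^−72) = $828.03.
Monthly savings = $1,128.29 − $828.03 = $300.26.
Break-even = $1,100.00 / $300.26 = 3.66 → 4 months.

4 months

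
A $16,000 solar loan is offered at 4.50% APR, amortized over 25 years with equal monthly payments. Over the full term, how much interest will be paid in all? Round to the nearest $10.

Monthly rate = 4.5%/12 = 0.0037500; payment = 16,000 × 0.0037500 / (1 − (1+0.0037500)^−300) = $88.93.
Total paid = 300 × $88.93 = $26,679.00; interest = $26,679.00 − $16,000 = $10,679.00.

$10,680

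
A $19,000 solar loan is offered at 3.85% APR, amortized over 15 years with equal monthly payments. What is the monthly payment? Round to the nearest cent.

$139.12

At 3.85% the monthly rate is 0.0032083, so the payment is 19,000 × 0.0032083 / (1 − 1.0032083^−180) = $139.12.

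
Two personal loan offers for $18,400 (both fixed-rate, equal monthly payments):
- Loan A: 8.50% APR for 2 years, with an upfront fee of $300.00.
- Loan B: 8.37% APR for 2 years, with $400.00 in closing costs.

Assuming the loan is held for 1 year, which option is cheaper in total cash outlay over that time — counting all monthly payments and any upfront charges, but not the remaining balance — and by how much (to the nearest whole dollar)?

Loan A: at 8.50% the monthly rate is 0.0070833, so the payment is 18,400 × 0.0070833 / (1 − 1.0070833^−24) = $836.38.
Loan B: monthly rate = 8.37%/12 = 0.0069750; payment = 18,400 × 0.0069750 / (1 − (1+0.0069750)^−24) = $835.29.
Over 12 months: Loan A costs 12 × $836.38 + $300.00 = $10,336.56; Loan B costs 12 × $835.29 + $400.00 = $10,423.48.
Loan A is cheaper by $10,423.48 − $10,336.56 = $86.92.

Loan A by $87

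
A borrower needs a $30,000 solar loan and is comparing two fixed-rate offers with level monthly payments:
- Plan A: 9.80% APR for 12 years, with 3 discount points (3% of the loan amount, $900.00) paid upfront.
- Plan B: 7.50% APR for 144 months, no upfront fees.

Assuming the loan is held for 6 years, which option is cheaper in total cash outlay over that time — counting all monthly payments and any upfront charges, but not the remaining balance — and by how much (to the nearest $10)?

Plan A: monthly rate = 9.8%/12 = 0.0081667; payment = 30,000 × 0.0081667 / (1 − (1+0.0081667)^−144) = $355.07.
Plan B: monthly rate = 7.5%/12 = 0.0062500; payment = 30,000 × 0.0062500 / (1 − (1+0.0062500)^−144) = $316.57.
Over 72 months: Plan A costs 72 × $355.07 + $900.00 = $26,465.04; Plan B costs 72 × $316.57 = $22,793.04.
Plan B is cheaper by $26,465.04 − $22,793.04 = $3,672.00.

Plan B by $3,670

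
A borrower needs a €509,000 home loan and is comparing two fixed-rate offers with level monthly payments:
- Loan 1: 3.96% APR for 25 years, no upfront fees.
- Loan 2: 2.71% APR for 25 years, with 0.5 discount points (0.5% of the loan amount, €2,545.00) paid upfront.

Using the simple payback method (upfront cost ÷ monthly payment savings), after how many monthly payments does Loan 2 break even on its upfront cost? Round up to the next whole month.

8 months

Loan 1: monthly rate = 3.96%/12 = 0.0033000; payment = 509,000 × 0.0033000 / (1 − (1+0.0033000)^−300) = €2,675.46.
Loan 2: at 2.71% the monthly rate is 0.0022583, so the payment is 509,000 × 0.0022583 / (1 − 1.0022583^−300) = €2,337.66.
Monthly savings = €2,675.46 − €2,337.66 = €337.80.
Break-even = €2,545.00 / €337.80 = 7.53 → 8 months.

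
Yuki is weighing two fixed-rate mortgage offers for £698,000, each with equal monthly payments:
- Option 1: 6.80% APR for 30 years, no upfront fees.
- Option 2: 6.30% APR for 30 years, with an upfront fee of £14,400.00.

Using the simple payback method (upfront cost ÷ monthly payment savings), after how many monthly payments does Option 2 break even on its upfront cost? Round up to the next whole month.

63 months

Option 1: monthly rate = 6.8%/12 = 0.0056667; payment = 698,000 × 0.0056667 / (1 − (1+0.0056667)^−360) = £4,550.44.
Option 2: at 6.30% the monthly rate is 0.0052500, so the payment is 698,000 × 0.0052500 / (1 − 1.0052500^−360) = £4,320.43.
Monthly savings = £4,550.44 − £4,320.43 = £230.01.
Break-even = £14,400.00 / £230.01 = 62.61 → 63 months.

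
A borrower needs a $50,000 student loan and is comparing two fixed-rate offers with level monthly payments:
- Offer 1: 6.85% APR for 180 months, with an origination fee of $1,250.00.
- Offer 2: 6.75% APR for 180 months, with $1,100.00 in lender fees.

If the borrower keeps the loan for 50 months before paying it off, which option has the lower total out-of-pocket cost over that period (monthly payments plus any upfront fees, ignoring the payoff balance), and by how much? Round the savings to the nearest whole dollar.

Offer 1: monthly rate = 6.85%/12 = 0.0057083; payment = 50,000 × 0.0057083 / (1 − (1+0.0057083)^−180) = $445.23.
Offer 2: at 6.75% the monthly rate is 0.0056250, so the payment is 50,000 × 0.0056250 / (1 − 1.0056250^−180) = $442.45.
Over 50 months: Offer 1 costs 50 × $445.23 + $1,250.00 = $23,511.50; Offer 2 costs 50 × $442.45 + $1,100.00 = $23,222.50.
Offer 2 is cheaper by $23,511.50 − $23,222.50 = $289.00.

Offer 2 by $289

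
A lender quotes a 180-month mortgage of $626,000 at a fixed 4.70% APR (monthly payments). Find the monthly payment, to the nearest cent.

Monthly rate = 4.7%/12 = 0.0039167; payment = 626,000 × 0.0039167 / (1 − (1+0.0039167)^−180) = $4,853.09.

$4,853.09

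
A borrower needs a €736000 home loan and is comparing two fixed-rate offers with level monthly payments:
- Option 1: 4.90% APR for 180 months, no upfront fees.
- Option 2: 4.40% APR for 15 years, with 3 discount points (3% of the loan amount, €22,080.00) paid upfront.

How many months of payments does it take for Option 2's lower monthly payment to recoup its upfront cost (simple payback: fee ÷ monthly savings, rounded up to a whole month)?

117 months

Option 1: at 4.90% the monthly rate is 0.0040833, so the payment is 736,000 × 0.0040833 / (1 − 1.0040833^−180) = €5,781.97.
Option 2: at 4.40% the monthly rate is 0.0036667, so the payment is 736,000 × 0.0036667 / (1 − 1.0036667^−180) = €5,592.81.
Monthly savings = €5,781.97 − €5,592.81 = €189.16.
Break-even = €22,080.00 / €189.16 = 116.73 → 117 months.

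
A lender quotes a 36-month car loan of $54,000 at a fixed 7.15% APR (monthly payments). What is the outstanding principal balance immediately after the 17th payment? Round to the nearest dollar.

With monthly rate i = 7.15%/12 = 0.0059583, the balance after k of n payments is P · [(1+i)^n − (1+i)^k] / [(1+i)^n − 1].
(1+0.0059583)^36 = 1.23845359 and (1+0.0059583)^17 = 1.10626679, so the balance is 54,000 × (1.23845359 − 1.10626679) / (1.23845359 − 1) = $29,934.91.

$29,935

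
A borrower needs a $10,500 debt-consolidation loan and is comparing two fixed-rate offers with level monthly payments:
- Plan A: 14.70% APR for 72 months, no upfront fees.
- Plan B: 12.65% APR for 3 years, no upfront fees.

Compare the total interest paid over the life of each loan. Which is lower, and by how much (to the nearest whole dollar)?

Plan B by $3,190

Plan A: monthly rate = 14.7%/12 = 0.0122500; payment = 10,500 × 0.0122500 / (1 − (1+0.0122500)^−72) = $220.32.
Total interest on Plan A = 72 × $220.32 − $10,500 = $5,363.04.
Plan B: at 12.65% the monthly rate is 0.0105417, so the payment is 10,500 × 0.0105417 / (1 − 1.0105417^−36) = $352.02.
Total interest on Plan B = 36 × $352.02 − $10,500 = $2,172.72.
Plan B is lower by $3,190.32.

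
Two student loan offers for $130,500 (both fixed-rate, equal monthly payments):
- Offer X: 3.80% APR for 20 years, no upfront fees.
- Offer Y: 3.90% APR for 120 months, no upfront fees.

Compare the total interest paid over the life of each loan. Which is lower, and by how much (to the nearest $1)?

Offer X: at 3.80% the monthly rate is 0.0031667, so the payment is 130,500 × 0.0031667 / (1 − 1.0031667^−240) = $777.12.
Total interest on Offer X = 240 × $777.12 − $130,500 = $56,008.80.
Offer Y: monthly rate = 3.9%/12 = 0.0032500; payment = 130,500 × 0.0032500 / (1 − (1+0.0032500)^−120) = $1,315.06.
Total interest on Offer Y = 120 × $1,315.06 − $130,500 = $27,307.20.
Offer Y is lower by $28,701.60.

Offer Y by $28,702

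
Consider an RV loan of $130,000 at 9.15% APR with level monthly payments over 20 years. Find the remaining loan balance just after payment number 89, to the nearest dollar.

With monthly rate i = 9.15%/12 = 0.0076250, the balance after k of n payments is P · [(1+i)^n − (1+i)^k] / [(1+i)^n − 1].
(1+0.0076250)^240 = 6.19076329 and (1+0.0076250)^89 = 1.96609790, so the balance is 130,000 × (6.19076329 − 1.96609790) / (6.19076329 − 1) = $105,804.57.

$105,805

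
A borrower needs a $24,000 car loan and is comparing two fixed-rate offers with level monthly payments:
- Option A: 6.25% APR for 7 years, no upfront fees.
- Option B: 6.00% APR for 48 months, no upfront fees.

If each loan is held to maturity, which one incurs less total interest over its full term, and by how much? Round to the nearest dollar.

Option B by $2,638

Option A: at 6.25% the monthly rate is 0.0052083, so the payment is 24,000 × 0.0052083 / (1 − 1.0052083^−84) = $353.49.
Total interest on Option A = 84 × $353.49 − $24,000 = $5,693.16.
Option B: monthly rate = 6%/12 = 0.0050000; payment = 24,000 × 0.0050000 / (1 − (1+0.0050000)^−48) = $563.64.
Total interest on Option B = 48 × $563.64 − $24,000 = $3,054.72.
Option B is lower by $2,638.44.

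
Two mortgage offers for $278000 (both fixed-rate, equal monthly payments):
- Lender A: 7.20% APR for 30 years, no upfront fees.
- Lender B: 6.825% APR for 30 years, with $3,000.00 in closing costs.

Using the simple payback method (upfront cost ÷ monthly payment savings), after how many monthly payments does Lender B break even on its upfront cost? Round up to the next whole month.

Lender A: at 7.20% the monthly rate is 0.0060000, so the payment is 278,000 × 0.0060000 / (1 − 1.0060000^−360) = $1,887.03.
Lender B: at 6.825% the monthly rate is 0.0056875, so the payment is 278,000 × 0.0056875 / (1 − 1.0056875^−360) = $1,816.98.
Monthly savings = $1,887.03 − $1,816.98 = $70.05.
Break-even = $3,000.00 / $70.05 = 42.83 → 43 months.

43 months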